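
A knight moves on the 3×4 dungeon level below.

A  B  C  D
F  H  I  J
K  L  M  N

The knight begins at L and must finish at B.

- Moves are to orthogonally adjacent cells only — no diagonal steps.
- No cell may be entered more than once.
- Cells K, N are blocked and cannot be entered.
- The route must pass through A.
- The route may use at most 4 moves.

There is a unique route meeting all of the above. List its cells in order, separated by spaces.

The 4-move cap with required stops at A leaves no slack for detours.
Route from L: up to H, left to F, up to A, right to B — 4 moves in all.
Check: all required cells visited; 4 ≤ 4 moves.

L H F A B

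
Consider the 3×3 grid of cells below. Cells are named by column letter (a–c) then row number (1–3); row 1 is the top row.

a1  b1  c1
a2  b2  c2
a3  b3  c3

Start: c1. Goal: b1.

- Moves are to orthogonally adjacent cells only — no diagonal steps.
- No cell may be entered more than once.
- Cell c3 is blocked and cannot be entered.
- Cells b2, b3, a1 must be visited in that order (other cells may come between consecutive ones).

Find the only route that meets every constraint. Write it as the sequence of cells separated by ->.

c1 -> c2 -> b2 -> b3 -> a3 -> a2 -> a1 -> b1

The waypoints must appear in the order b2, b3, a1, with no cell reused.
Route from c1: down 1 to c2, left 1 to b2, down 1 to b3, left 1 to a3, up 2 to a1, right 1 to b1 — 7 moves in all.
Check: order respected (b2 at step 2, b3 at step 3, a1 at step 6).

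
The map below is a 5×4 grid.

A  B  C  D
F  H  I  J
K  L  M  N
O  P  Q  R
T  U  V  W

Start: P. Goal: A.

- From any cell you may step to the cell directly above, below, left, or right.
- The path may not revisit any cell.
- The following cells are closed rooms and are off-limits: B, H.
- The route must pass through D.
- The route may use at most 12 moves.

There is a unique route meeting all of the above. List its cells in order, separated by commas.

P, Q, R, N, J, D, C, I, M, L, K, F, A

The 12-move cap with required stops at D leaves no slack for detours.
Route from P: right 2 to R, up 3 to D, left 1 to C, down 2 to M, left 2 to K, up 2 to A — 12 moves in all.
Check: all required cells visited; 12 ≤ 12 moves.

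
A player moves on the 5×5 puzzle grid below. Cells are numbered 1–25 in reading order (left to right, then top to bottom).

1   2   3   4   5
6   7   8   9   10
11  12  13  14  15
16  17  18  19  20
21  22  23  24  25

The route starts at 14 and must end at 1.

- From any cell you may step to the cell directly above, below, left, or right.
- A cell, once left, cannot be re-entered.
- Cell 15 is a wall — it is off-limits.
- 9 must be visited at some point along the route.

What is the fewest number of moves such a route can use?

5

Any route passes through 9 somewhere between 14 and 1. Summing Manhattan distances along the two legs (14 → 9 → 1) gives a lower bound of 1 + 4 = 5 moves.
A route of 5 moves achieves this: 14 → 9 → 4 → 3 → 2 → 1.
Since 5 matches the lower bound, it is optimal.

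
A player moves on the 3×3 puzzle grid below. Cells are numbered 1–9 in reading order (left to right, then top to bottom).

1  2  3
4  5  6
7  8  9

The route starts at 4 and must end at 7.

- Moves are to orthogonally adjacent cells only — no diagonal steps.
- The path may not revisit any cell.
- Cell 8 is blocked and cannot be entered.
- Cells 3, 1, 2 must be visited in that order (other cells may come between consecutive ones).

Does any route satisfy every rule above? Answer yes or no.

Every way from 3 onward to 7 runs back through 4, which the route has already used — so it cannot be completed without a revisit.

no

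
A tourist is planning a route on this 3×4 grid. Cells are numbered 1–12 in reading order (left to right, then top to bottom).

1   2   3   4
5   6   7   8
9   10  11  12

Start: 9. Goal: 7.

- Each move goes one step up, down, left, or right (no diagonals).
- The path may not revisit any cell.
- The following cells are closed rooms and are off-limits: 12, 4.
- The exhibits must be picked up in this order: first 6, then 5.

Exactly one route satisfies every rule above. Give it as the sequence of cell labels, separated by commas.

9, 10, 6, 5, 1, 2, 3, 7

The waypoints must appear in the order 6, 5, with no cell reused.
Route from 9: right 1 to 10, up 1 to 6, left 1 to 5, up 1 to 1, right 2 to 3, down 1 to 7 — 7 moves in all.
Check: order respected (6 at step 2, 5 at step 3).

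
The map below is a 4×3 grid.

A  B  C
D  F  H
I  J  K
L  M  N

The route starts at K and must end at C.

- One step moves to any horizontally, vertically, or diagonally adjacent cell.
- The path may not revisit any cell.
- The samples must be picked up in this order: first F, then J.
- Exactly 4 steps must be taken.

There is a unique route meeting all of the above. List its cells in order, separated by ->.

K -> F -> J -> H -> C

The waypoints must appear in the order F, J, with no cell reused.
Route from K: up-left to F, down to J, up-right to H, up to C — 4 moves in all.
Check: order respected (F at step 1, J at step 2); 4 moves as required.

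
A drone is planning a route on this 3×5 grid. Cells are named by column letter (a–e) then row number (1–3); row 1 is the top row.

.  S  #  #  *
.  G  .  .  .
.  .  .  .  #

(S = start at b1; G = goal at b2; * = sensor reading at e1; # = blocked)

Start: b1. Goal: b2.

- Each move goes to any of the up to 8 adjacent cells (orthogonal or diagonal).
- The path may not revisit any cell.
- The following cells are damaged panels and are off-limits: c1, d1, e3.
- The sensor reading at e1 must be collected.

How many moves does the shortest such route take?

Any route passes through e1 somewhere between b1 and b2. Summing Chebyshev distances along the two legs (b1 → e1 → b2) gives a lower bound of 3 + 3 = 6 moves.
The shortest route satisfying every rule uses 7 moves: b1 → c2 → d2 → e1 → e2 → d3 → c3 → b2.
The bound of 6 isn't tight here; checking systematically, no route of length 6 through 6 satisfies every constraint, so 7 is the minimum.

7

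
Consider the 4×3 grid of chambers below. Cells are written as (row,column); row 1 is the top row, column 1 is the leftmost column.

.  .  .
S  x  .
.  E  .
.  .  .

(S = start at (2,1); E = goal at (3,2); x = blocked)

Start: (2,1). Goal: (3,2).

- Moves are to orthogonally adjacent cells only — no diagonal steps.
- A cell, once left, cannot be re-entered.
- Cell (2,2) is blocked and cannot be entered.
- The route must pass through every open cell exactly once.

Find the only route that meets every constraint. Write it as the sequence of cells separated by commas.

(2,1), (1,1), (1,2), (1,3), (2,3), (3,3), (4,3), (4,2), (4,1), (3,1), (3,2)

Need to visit all 11 open cells exactly once, starting at (2,1) and ending at (3,2).
Route from (2,1): up to (1,1), 2× right (reaching (1,3)), 3× down (reaching (4,3)), 2× left (reaching (4,1)), up to (3,1), right to (3,2) — 10 moves in all.
Check: all 11 open cells covered.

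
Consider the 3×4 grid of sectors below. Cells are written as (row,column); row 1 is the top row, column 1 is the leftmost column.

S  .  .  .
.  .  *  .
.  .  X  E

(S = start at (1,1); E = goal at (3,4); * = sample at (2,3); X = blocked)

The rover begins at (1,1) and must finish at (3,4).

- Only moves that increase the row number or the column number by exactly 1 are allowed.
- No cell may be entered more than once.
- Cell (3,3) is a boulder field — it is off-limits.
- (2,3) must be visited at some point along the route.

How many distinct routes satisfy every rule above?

3

A right/down-only route from (1,1) to (3,4) makes exactly 2 down-moves and 3 right-moves in some order.
With no other constraints that would be C(5,2) = 10 routes.
Split at (2,3) and multiply the segment counts (each segment already excludes blocked cells): (1,1)→(2,3): 3; (2,3)→(3,4): 1; product = 3.
That gives 3 routes.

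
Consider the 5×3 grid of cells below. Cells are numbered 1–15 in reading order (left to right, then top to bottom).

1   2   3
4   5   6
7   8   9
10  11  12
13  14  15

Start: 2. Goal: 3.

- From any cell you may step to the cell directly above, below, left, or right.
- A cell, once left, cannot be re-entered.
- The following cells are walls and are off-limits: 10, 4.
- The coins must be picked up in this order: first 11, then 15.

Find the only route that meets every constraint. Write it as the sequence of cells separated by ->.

2 -> 5 -> 8 -> 11 -> 14 -> 15 -> 12 -> 9 -> 6 -> 3

The waypoints must appear in the order 11, 15, with no cell reused.
Route from 2: down 4 to 14, right 1 to 15, up 4 to 3 — 9 moves in all.
Check: order respected (11 at step 3, 15 at step 5).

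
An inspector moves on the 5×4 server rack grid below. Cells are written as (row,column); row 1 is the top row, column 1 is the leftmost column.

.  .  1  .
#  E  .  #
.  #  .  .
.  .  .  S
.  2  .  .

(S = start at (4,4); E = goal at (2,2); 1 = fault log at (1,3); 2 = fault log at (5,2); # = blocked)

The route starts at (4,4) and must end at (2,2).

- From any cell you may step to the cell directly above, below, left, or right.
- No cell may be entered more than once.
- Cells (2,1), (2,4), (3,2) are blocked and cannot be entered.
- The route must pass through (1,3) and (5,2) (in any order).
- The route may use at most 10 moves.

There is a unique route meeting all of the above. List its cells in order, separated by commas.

(4,4), (5,4), (5,3), (5,2), (4,2), (4,3), (3,3), (2,3), (1,3), (1,2), (2,2)

The 10-move cap with required stops at (1,3), (5,2) leaves no slack for detours.
Route from (4,4): down to (5,4), 2× left (reaching (5,2)), up to (4,2), right to (4,3), 3× up (reaching (1,3)), left to (1,2), down to (2,2) — 10 moves in all.
Check: all required cells visited; 10 ≤ 10 moves.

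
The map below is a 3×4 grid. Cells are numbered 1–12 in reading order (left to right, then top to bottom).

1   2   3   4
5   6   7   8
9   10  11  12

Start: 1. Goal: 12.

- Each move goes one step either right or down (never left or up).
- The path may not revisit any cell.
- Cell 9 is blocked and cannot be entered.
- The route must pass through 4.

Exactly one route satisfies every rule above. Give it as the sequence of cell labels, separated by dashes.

1 - 2 - 3 - 4 - 8 - 12

Moves only go right or down, so the column and row indices never decrease.
Route from 1: 3× right (reaching 4), 2× down (reaching 12) — 5 moves in all.
Check: all required cells visited.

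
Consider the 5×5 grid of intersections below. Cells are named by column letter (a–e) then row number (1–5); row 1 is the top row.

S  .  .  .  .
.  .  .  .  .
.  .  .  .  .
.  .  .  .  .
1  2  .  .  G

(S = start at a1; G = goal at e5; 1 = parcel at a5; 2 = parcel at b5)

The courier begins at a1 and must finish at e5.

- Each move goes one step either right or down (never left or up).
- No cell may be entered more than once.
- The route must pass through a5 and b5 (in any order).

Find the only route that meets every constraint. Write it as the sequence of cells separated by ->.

a1 -> a2 -> a3 -> a4 -> a5 -> b5 -> c5 -> d5 -> e5

Moves only go right or down, so the column and row indices never decrease.
Route from a1: 4× down (reaching a5), 4× right (reaching e5) — 8 moves in all.
Check: all required cells visited.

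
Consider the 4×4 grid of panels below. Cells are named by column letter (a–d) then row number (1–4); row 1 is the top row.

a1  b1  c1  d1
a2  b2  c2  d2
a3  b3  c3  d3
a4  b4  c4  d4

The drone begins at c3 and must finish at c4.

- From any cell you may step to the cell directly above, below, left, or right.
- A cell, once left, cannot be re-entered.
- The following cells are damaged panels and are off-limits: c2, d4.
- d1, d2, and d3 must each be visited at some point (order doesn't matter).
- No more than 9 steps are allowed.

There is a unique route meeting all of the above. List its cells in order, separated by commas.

c3, d3, d2, d1, c1, b1, b2, b3, b4, c4

Any route must reach d1, d2, and d3 and still end at c4 within 9 moves, so the order of the required stops is forced.
Route from c3: right to d3, 2× up (reaching d1), 2× left (reaching b1), 3× down (reaching b4), right to c4 — 9 moves in all.
Check: all required cells visited; 9 ≤ 9 moves.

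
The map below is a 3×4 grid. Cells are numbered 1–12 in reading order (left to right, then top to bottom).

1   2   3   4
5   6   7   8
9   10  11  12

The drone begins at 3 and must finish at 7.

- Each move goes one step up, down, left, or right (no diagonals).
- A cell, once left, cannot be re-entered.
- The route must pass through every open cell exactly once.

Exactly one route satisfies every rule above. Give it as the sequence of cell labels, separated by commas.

Need to visit all 12 open cells exactly once, starting at 3 and ending at 7.
Cell 12 has only two open neighbours (8 and 11), so the path must pass straight through it: one of those is the cell it's entered from and the other is where it exits.
Route from 3: right 1 to 4, down 2 to 12, left 3 to 9, up 2 to 1, right 1 to 2, down 1 to 6, right 1 to 7 — 11 moves in all.
Check: all 12 open cells covered.

3, 4, 8, 12, 11, 10, 9, 5, 1, 2, 6, 7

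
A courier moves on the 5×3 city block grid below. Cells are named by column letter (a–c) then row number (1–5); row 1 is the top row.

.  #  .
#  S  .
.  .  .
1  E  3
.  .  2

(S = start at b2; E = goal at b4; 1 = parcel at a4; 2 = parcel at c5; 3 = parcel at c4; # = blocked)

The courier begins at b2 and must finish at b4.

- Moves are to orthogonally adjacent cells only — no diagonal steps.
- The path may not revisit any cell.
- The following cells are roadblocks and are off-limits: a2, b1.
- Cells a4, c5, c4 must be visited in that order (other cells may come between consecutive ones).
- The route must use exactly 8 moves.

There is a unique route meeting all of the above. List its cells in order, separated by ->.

b2 -> b3 -> a3 -> a4 -> a5 -> b5 -> c5 -> c4 -> b4

The waypoints must appear in the order a4, c5, c4, with no cell reused.
Route from b2: down to b3, left to a3, 2× down (reaching a5), 2× right (reaching c5), up to c4, left to b4 — 8 moves in all.
Check: order respected (1 at step 3, 2 at step 6, 3 at step 7); 8 moves as required.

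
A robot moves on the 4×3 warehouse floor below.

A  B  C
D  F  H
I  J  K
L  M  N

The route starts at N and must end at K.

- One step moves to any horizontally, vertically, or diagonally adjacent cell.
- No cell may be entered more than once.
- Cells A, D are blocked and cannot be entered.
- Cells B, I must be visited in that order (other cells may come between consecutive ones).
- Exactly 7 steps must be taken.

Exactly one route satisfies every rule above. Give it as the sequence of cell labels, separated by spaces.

The waypoints must appear in the order B, I, with no cell reused.
Route from N: up-left to J, up-right to H, up-left to B, down to F, down-left to I, down-right to M, up-right to K — 7 moves in all.
Check: order respected (B at step 3, I at step 5); 7 moves as required.

N J H B F I M K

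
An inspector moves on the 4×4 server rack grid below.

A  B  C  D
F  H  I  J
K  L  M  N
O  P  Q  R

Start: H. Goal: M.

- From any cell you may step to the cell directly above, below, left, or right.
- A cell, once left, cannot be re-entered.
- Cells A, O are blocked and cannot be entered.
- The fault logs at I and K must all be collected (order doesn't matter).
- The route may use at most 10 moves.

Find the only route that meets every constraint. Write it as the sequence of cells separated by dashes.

H - F - K - L - P - Q - R - N - J - I - M

The 10-move cap with required stops at I, K leaves no slack for detours.
Route from H: left to F, down to K, right to L, down to P, 2× right (reaching R), 2× up (reaching J), left to I, down to M — 10 moves in all.
Check: all required cells visited; 10 ≤ 10 moves.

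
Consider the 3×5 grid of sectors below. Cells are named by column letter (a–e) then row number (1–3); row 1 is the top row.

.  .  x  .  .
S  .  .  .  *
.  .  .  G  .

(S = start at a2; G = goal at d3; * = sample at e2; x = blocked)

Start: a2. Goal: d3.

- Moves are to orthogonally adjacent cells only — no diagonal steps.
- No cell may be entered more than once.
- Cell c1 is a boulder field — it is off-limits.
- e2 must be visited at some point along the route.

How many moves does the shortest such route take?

6

Any route passes through e2 somewhere between a2 and d3. Summing Manhattan distances along the two legs (a2 → e2 → d3) gives a lower bound of 4 + 2 = 6 moves.
A route of 6 moves achieves this: a2 → b2 → c2 → d2 → e2 → e3 → d3.
Since 6 matches the lower bound, it is optimal.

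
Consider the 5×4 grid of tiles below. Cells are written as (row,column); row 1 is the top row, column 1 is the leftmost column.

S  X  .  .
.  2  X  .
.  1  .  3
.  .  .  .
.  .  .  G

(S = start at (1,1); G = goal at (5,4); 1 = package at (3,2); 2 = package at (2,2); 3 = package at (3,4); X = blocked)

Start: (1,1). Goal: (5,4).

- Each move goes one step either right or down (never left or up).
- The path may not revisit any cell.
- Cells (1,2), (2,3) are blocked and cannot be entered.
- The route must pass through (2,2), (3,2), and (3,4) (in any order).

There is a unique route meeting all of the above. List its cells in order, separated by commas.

Moves only go right or down, so the column and row indices never decrease.
Route from (1,1): down 1 to (2,1), right 1 to (2,2), down 1 to (3,2), right 2 to (3,4), down 2 to (5,4) — 7 moves in all.
Check: all required cells visited.

(1,1), (2,1), (2,2), (3,2), (3,3), (3,4), (4,4), (5,4)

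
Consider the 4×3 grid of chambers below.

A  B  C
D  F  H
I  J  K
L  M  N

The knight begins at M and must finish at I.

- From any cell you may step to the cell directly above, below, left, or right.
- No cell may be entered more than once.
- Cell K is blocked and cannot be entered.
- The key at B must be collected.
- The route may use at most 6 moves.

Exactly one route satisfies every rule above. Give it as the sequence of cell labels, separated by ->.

M -> J -> F -> B -> A -> D -> I

Any route must reach B and still end at I within 6 moves, so the order of the required stops is forced.
Route from M: 3× up (reaching B), left to A, 2× down (reaching I) — 6 moves in all.
Check: all required cells visited; 6 ≤ 6 moves.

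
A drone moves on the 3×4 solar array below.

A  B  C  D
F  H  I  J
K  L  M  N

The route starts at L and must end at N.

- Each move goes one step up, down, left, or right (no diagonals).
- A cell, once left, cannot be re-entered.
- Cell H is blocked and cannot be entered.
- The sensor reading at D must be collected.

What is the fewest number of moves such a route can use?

Any route passes through D somewhere between L and N. Summing Manhattan distances along the two legs (L → D → N) gives a lower bound of 4 + 2 = 6 moves.
A route of 6 moves achieves this: L → M → I → C → D → J → N.
Since 6 matches the lower bound, it is optimal.

6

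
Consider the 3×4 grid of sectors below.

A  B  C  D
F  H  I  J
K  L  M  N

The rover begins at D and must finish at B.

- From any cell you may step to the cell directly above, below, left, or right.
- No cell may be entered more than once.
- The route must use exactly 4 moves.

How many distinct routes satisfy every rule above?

Need simple routes of exactly 4 moves from D to B (Manhattan distance 2, so 1 moves are spent on a detour and 1 undoing it).
Enumerating: D J I C B | D J I H B | D C I H B.
That gives 3 routes.

3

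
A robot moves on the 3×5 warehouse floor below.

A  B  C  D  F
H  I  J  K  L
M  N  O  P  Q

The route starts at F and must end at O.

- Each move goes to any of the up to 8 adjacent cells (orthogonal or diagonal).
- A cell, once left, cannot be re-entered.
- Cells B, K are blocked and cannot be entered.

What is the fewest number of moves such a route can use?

3

With diagonal moves allowed, the Chebyshev distance max(|Δrow|,|Δcol|) from F to O is 2, so at least 2 moves are needed.
That bound ignores the blocked cells. Measuring each leg by the fewest moves that actually steer around them (F→O: 3) raises the lower bound to 3.
A route of 3 moves exists: F → D → J → O.
Since 3 matches that lower bound, it is optimal.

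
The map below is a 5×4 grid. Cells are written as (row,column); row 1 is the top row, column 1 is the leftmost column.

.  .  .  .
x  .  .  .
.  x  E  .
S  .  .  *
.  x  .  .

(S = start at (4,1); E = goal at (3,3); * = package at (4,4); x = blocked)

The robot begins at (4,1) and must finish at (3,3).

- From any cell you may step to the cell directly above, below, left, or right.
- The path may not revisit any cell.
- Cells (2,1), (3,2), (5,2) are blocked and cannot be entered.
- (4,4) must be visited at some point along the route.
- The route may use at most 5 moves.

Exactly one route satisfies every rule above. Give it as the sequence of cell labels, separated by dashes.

(4,1) - (4,2) - (4,3) - (4,4) - (3,4) - (3,3)

The budget equals the shortest possible length, so every move has to be on a shortest route through the required cells.
Route from (4,1): 3× right (reaching (4,4)), up to (3,4), left to (3,3) — 5 moves in all.
Check: all required cells visited; 5 ≤ 5 moves.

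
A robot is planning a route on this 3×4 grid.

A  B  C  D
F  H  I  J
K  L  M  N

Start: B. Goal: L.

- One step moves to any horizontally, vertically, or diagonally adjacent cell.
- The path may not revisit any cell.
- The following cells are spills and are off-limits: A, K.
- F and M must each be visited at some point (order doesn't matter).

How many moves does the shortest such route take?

Any route passes through F and M in some order between B and L. Summing Chebyshev distances along each leg and taking the cheapest ordering (B → F → M → L) gives a lower bound of 1 + 2 + 1 = 4 moves.
A route of 4 moves achieves this: B → F → H → M → L.
Since 4 matches the lower bound, it is optimal.

4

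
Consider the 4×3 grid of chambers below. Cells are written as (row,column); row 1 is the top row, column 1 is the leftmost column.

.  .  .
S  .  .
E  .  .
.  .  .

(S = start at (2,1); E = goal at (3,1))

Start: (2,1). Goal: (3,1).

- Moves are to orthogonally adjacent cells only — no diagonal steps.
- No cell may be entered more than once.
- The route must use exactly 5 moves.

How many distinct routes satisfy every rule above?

3

Need simple routes of exactly 5 moves from (2,1) to (3,1) (Manhattan distance 1, so 2 moves are spent on a detour and 2 undoing it).
Enumerating: (2,1) (1,1) (1,2) (2,2) (3,2) (3,1) | (2,1) (2,2) (3,2) (4,2) (4,1) (3,1) | (2,1) (2,2) (2,3) (3,3) (3,2) (3,1).
That gives 3 routes.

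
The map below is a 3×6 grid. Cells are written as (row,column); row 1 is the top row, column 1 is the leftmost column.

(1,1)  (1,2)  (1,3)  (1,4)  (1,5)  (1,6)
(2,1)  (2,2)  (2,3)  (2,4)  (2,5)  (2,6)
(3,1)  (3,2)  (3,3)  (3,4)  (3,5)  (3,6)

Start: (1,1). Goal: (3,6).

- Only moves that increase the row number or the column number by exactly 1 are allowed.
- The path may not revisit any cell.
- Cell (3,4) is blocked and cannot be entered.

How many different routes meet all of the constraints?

11

A right/down-only route from (1,1) to (3,6) makes exactly 2 down-moves and 5 right-moves in some order.
With no other constraints that would be C(7,2) = 21 routes.
Subtract routes through each blocked cell (inclusion–exclusion for overlaps): − through (3,4): 10 → 11.
That gives 11 routes.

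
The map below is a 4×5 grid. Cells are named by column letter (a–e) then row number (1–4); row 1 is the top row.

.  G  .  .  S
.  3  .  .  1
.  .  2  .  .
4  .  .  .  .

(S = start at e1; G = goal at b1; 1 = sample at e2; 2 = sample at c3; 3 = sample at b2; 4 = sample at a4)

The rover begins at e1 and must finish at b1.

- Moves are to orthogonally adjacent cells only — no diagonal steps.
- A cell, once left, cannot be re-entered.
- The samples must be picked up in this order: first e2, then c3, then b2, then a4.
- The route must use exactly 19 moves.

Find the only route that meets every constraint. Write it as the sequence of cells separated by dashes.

e1 - e2 - e3 - e4 - d4 - c4 - c3 - d3 - d2 - d1 - c1 - c2 - b2 - b3 - b4 - a4 - a3 - a2 - a1 - b1

The waypoints must appear in the order e2, c3, b2, a4, with no cell reused.
Route from e1: 3× down (reaching e4), 2× left (reaching c4), up to c3, right to d3, 2× up (reaching d1), left to c1, down to c2, left to b2, 2× down (reaching b4), left to a4, 3× up (reaching a1), right to b1 — 19 moves in all.
Check: order respected (1 at step 1, 2 at step 6, 3 at step 12, 4 at step 15); 19 moves as required.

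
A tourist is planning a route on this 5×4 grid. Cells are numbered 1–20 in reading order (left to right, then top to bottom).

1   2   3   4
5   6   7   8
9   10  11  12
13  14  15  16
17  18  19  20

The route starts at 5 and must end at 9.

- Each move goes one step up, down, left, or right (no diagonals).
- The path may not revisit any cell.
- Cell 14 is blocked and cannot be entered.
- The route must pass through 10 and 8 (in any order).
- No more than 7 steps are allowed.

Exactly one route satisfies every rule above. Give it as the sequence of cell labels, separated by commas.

The 7-move cap with required stops at 10, 8 leaves no slack for detours.
Route from 5: 3× right (reaching 8), down to 12, 3× left (reaching 9) — 7 moves in all.
Check: all required cells visited; 7 ≤ 7 moves.

5, 6, 7, 8, 12, 11, 10, 9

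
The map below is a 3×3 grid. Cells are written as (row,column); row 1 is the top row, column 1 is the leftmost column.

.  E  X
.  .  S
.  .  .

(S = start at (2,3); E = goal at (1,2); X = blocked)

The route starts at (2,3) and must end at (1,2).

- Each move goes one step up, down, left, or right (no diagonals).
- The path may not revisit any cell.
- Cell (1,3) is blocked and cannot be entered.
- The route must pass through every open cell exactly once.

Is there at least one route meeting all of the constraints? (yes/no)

no

Colour the cells like a checkerboard: each orthogonal step flips colour, so a Hamiltonian route alternates colours. Here there are 4 cells of one colour and 4 of the other, with start on the same colour as the goal — the counts and endpoints can't be arranged into an alternating sequence of length 8, so no Hamiltonian route exists.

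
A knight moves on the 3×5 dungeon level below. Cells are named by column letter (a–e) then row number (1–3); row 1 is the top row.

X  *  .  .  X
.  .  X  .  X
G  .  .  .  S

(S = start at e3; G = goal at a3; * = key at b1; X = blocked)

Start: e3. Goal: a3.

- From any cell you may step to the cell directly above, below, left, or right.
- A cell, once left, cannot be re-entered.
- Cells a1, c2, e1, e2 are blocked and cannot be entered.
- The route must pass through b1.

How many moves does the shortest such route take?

Any route passes through b1 somewhere between e3 and a3. Summing Manhattan distances along the two legs (e3 → b1 → a3) gives a lower bound of 5 + 3 = 8 moves.
A route of 8 moves achieves this: e3 → d3 → d2 → d1 → c1 → b1 → b2 → b3 → a3.
Since 8 matches the lower bound, it is optimal.

8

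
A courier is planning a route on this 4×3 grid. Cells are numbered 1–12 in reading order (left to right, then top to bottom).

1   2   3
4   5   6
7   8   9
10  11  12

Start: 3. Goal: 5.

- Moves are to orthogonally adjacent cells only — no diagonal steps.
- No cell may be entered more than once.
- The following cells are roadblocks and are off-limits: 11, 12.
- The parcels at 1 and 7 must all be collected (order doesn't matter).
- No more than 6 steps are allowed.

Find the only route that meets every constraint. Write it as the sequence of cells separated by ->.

The 6-move cap with required stops at 1, 7 leaves no slack for detours.
Route from 3: left 2 to 1, down 2 to 7, right 1 to 8, up 1 to 5 — 6 moves in all.
Check: all required cells visited; 6 ≤ 6 moves.

3 -> 2 -> 1 -> 4 -> 7 -> 8 -> 5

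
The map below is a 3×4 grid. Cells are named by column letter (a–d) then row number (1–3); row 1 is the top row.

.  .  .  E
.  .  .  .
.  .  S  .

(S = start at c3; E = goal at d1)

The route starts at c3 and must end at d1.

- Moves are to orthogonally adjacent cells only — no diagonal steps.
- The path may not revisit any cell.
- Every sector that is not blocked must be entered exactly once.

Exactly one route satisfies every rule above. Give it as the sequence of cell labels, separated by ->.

Need to visit all 12 open cells exactly once, starting at c3 and ending at d1.
Route from c3: right 1 to d3, up 1 to d2, left 2 to b2, down 1 to b3, left 1 to a3, up 2 to a1, right 3 to d1 — 11 moves in all.
Check: all 12 open cells covered.

c3 -> d3 -> d2 -> c2 -> b2 -> b3 -> a3 -> a2 -> a1 -> b1 -> c1 -> d1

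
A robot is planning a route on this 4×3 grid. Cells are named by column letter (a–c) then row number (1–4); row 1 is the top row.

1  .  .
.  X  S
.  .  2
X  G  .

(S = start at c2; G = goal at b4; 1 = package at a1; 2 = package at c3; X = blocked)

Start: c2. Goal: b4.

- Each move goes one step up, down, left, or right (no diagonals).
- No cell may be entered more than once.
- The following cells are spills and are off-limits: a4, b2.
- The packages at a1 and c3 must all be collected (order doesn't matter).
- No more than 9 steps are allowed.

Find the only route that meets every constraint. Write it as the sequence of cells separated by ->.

c2 -> c1 -> b1 -> a1 -> a2 -> a3 -> b3 -> c3 -> c4 -> b4

The 9-move cap with required stops at a1, c3 leaves no slack for detours.
Route from c2: up 1 to c1, left 2 to a1, down 2 to a3, right 2 to c3, down 1 to c4, left 1 to b4 — 9 moves in all.
Check: all required cells visited; 9 ≤ 9 moves.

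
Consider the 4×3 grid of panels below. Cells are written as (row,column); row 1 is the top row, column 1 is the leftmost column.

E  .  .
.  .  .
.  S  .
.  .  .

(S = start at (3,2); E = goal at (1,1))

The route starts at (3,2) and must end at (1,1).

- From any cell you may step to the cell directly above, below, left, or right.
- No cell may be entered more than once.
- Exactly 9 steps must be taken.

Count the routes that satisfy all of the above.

Need simple routes of exactly 9 moves from (3,2) to (1,1) (Manhattan distance 3, so 3 moves are spent on a detour and 3 undoing it).
Enumerating: (3,2) (2,2) (2,3) (3,3) (4,3) (4,2) (4,1) (3,1) (2,1) (1,1) | (3,2) (4,2) (4,1) (3,1) (2,1) (2,2) (2,3) (1,3) (1,2) (1,1) | (3,2) (4,2) (4,3) (3,3) (2,3) (1,3) (1,2) (2,2) (2,1) (1,1) | (3,2) (3,1) (4,1) (4,2) (4,3) (3,3) (2,3) (1,3) (1,2) (1,1) | (3,2) (3,1) (4,1) (4,2) (4,3) (3,3) (2,3) (2,2) (1,2) (1,1) | (3,2) (3,1) (4,1) (4,2) (4,3) (3,3) (2,3) (2,2) (2,1) (1,1) | (3,2) (3,3) (4,3) (4,2) (4,1) (3,1) (2,1) (2,2) (1,2) (1,1).
That gives 7 routes.

7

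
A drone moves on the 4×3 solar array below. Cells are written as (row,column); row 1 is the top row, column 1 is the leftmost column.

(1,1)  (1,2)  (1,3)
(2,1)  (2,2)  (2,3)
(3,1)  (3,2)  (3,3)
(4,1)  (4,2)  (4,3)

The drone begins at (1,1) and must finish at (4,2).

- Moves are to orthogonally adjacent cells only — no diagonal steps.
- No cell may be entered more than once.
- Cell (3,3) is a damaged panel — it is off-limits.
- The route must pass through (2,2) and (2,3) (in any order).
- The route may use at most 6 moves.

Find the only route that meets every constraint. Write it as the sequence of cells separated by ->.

The budget equals the shortest possible length, so every move has to be on a shortest route through the required cells.
Route from (1,1): right 2 to (1,3), down 1 to (2,3), left 1 to (2,2), down 2 to (4,2) — 6 moves in all.
Check: all required cells visited; 6 ≤ 6 moves.

(1,1) -> (1,2) -> (1,3) -> (2,3) -> (2,2) -> (3,2) -> (4,2)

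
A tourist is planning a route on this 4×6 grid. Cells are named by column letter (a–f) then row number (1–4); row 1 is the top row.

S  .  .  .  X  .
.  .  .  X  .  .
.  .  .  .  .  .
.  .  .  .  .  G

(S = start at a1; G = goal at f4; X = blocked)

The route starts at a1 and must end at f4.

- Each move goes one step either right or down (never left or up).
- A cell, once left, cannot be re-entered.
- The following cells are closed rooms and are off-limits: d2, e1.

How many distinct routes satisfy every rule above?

28

A right/down-only route from a1 to f4 makes exactly 3 down-moves and 5 right-moves in some order.
With no other constraints that would be C(8,3) = 56 routes.
Subtract routes through each blocked cell (inclusion–exclusion for overlaps): − through e1: 4 − through d2: 24 → 28.
That gives 28 routes.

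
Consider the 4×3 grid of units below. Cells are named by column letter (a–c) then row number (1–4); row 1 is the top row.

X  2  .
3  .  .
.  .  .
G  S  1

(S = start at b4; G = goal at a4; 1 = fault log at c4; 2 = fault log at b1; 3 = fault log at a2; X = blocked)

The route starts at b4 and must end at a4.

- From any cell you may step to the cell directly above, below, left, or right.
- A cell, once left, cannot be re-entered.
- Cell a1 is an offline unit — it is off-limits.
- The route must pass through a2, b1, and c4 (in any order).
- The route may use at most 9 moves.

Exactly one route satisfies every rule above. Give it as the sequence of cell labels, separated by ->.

b4 -> c4 -> c3 -> c2 -> c1 -> b1 -> b2 -> a2 -> a3 -> a4

The 9-move cap with required stops at a2, b1, c4 leaves no slack for detours.
Route from b4: right to c4, 3× up (reaching c1), left to b1, down to b2, left to a2, 2× down (reaching a4) — 9 moves in all.
Check: all required cells visited; 9 ≤ 9 moves.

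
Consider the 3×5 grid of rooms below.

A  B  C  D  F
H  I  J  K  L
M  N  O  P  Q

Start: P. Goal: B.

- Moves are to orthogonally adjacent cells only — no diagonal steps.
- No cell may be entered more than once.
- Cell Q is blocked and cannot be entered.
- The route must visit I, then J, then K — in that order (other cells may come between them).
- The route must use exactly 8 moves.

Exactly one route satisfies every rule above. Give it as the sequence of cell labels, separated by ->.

The waypoints must appear in the order I, J, K, with no cell reused.
Route from P: left 2 to N, up 1 to I, right 2 to K, up 1 to D, left 2 to B — 8 moves in all.
Check: order respected (I at step 3, J at step 4, K at step 5); 8 moves as required.

P -> O -> N -> I -> J -> K -> D -> C -> B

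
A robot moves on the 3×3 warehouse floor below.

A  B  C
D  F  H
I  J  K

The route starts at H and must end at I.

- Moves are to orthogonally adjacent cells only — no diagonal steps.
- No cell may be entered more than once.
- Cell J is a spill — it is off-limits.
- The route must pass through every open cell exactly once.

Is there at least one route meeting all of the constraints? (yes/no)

Cell K has only one open neighbour but is neither the start nor the goal, so a Hamiltonian route would have to both enter and leave it through the same neighbour — impossible without revisiting.

no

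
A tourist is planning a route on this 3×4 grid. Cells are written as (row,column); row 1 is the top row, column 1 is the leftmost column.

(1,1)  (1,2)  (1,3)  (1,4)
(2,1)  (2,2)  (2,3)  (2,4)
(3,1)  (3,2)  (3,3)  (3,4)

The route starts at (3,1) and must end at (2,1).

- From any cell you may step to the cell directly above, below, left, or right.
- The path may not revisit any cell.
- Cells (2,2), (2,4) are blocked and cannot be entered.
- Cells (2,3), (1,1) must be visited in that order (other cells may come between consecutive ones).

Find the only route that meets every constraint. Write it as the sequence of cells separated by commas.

(3,1), (3,2), (3,3), (2,3), (1,3), (1,2), (1,1), (2,1)

The waypoints must appear in the order (2,3), (1,1), with no cell reused.
Route from (3,1): 2× right (reaching (3,3)), 2× up (reaching (1,3)), 2× left (reaching (1,1)), down to (2,1) — 7 moves in all.
Check: order respected ((2,3) at step 3, (1,1) at step 6).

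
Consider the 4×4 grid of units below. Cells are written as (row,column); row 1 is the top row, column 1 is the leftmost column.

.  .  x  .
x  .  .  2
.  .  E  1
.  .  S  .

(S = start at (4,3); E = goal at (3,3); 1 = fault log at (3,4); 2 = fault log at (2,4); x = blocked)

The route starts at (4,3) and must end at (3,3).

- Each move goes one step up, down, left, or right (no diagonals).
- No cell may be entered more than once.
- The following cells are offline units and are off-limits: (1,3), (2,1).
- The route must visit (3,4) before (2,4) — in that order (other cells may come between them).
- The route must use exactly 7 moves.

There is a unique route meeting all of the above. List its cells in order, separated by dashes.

The waypoints must appear in the order (3,4), (2,4), with no cell reused.
Route from (4,3): right to (4,4), 2× up (reaching (2,4)), 2× left (reaching (2,2)), down to (3,2), right to (3,3) — 7 moves in all.
Check: order respected (1 at step 2, 2 at step 3); 7 moves as required.

(4,3) - (4,4) - (3,4) - (2,4) - (2,3) - (2,2) - (3,2) - (3,3)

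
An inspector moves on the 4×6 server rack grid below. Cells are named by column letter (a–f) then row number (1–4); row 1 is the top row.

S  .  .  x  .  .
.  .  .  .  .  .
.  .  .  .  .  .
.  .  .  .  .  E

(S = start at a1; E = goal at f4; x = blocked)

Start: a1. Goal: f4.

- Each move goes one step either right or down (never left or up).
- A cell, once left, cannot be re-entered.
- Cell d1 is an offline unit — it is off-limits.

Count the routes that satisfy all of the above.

46

A right/down-only route from a1 to f4 makes exactly 3 down-moves and 5 right-moves in some order.
With no other constraints that would be C(8,3) = 56 routes.
Subtract routes through each blocked cell (inclusion–exclusion for overlaps): − through d1: 10 → 46.
That gives 46 routes.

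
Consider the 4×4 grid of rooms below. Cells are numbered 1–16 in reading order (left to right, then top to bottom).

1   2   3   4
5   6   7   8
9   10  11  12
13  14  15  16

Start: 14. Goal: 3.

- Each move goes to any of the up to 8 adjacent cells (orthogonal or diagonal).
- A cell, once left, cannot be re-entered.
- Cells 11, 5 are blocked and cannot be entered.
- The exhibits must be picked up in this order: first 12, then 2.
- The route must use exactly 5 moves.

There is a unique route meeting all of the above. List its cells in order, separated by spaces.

The waypoints must appear in the order 12, 2, with no cell reused.
Route from 14: right to 15, up-right to 12, 2× up-left (reaching 2), right to 3 — 5 moves in all.
Check: order respected (12 at step 2, 2 at step 4); 5 moves as required.

14 15 12 7 2 3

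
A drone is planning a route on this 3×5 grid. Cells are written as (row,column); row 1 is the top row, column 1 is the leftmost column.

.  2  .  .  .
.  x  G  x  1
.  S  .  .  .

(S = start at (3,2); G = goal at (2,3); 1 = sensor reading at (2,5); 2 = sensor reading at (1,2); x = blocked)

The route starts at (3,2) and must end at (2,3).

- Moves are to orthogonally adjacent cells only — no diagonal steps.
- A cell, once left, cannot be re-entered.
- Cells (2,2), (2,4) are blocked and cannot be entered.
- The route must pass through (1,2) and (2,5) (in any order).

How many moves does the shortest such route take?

Any route passes through (1,2) and (2,5) in some order between (3,2) and (2,3). Summing Manhattan distances along each leg and taking the cheapest ordering ((3,2) → (1,2) → (2,5) → (2,3)) gives a lower bound of 2 + 4 + 2 = 8 moves.
That bound ignores the blocked cells. Measuring each leg by the fewest moves that actually steer around them ((3,2)→(2,5): 4; (2,5)→(1,2): 4; (1,2)→(2,3): 2) raises the lower bound to 10.
The shortest route satisfying every rule uses 12 moves: (3,2) → (3,1) → (2,1) → (1,1) → (1,2) → (1,3) → (1,4) → (1,5) → (2,5) → (3,5) → (3,4) → (3,3) → (2,3).
The no-revisit rule (legs can't share cells) pushes the minimum above the 10-move bound; an exhaustive check rules out every length from 10 to 11, leaving 12 as the minimum.

12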